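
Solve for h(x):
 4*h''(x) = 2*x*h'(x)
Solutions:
 h(x) = C1 + C2*erfi(x/2)


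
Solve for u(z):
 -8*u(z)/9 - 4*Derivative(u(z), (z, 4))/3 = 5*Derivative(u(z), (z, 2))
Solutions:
 u(z) = C1*sin(sqrt(6)*z*sqrt(45 - sqrt(1641))/12) + C2*sin(sqrt(6)*z*sqrt(sqrt(1641) + 45)/12) + C3*cos(sqrt(6)*z*sqrt(45 - sqrt(1641))/12) + C4*cos(sqrt(6)*z*sqrt(sqrt(1641) + 45)/12)


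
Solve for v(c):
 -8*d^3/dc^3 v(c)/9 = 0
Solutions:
 v(c) = C1 + C2*c + C3*c^2


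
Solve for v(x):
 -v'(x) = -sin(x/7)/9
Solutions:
 v(x) = C1 - 7*cos(x/7)/9


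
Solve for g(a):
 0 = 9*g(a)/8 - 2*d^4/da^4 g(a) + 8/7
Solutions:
 g(a) = C1*exp(-sqrt(3)*a/2) + C2*exp(sqrt(3)*a/2) + C3*sin(sqrt(3)*a/2) + C4*cos(sqrt(3)*a/2) - 64/63


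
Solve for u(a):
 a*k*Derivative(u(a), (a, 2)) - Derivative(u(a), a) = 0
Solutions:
 u(a) = C1 + a^(((re(k) + 1)*re(k) + im(k)^2)/(re(k)^2 + im(k)^2))*(C2*sin(log(a)*Abs(im(k))/(re(k)^2 + im(k)^2)) + C3*cos(log(a)*im(k)/(re(k)^2 + im(k)^2)))


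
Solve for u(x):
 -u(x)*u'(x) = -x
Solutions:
 u(x) = -sqrt(C1 + x^2)
 u(x) = sqrt(C1 + x^2)


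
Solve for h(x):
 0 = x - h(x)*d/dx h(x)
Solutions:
 h(x) = -sqrt(C1 + x^2)
 h(x) = sqrt(C1 + x^2)


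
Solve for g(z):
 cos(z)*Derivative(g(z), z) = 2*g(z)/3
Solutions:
 g(z) = C1*(sin(z) + 1)^(1/3)/(sin(z) - 1)^(1/3)


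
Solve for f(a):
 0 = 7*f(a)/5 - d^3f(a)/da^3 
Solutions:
 f(a) = C3*exp(5^(2/3)*7^(1/3)*a/5) + (C1*sin(sqrt(3)*5^(2/3)*7^(1/3)*a/10) + C2*cos(sqrt(3)*5^(2/3)*7^(1/3)*a/10))*exp(-5^(2/3)*7^(1/3)*a/10)


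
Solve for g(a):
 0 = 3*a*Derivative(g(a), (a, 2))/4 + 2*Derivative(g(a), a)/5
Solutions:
 g(a) = C1 + C2*a^(7/15)


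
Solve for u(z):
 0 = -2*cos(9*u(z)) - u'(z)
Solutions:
 u(z) = -asin((C1 + exp(36*z))/(C1 - exp(36*z)))/9 + pi/9
 u(z) = asin((C1 + exp(36*z))/(C1 - exp(36*z)))/9


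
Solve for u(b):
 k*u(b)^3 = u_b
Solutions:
 u(b) = -sqrt(2)*sqrt(-1/(C1 + b*k))/2
 u(b) = sqrt(2)*sqrt(-1/(C1 + b*k))/2


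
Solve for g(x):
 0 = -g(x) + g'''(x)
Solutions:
 g(x) = C3*exp(x) + (C1*sin(sqrt(3)*x/2) + C2*cos(sqrt(3)*x/2))*exp(-x/2)


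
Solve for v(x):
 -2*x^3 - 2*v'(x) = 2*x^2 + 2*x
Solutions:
 v(x) = C1 - x^4/4 - x^3/3 - x^2/2


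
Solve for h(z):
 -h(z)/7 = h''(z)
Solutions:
 h(z) = C1*sin(sqrt(7)*z/7) + C2*cos(sqrt(7)*z/7)


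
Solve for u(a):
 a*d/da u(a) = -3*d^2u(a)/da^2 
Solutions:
 u(a) = C1 + C2*erf(sqrt(6)*a/6)


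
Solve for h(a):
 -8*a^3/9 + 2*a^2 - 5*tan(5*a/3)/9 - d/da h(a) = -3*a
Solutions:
 h(a) = C1 - 2*a^4/9 + 2*a^3/3 + 3*a^2/2 + log(cos(5*a/3))/3


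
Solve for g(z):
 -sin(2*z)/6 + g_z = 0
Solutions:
 g(z) = C1 - cos(2*z)/12


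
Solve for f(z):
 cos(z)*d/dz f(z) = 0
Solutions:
 f(z) = C1


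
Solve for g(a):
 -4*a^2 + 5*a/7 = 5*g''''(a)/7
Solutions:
 g(a) = C1 + C2*a + C3*a^2 + C4*a^3 - 7*a^6/450 + a^5/120


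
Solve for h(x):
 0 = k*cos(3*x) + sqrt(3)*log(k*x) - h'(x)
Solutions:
 h(x) = C1 + k*sin(3*x)/3 + sqrt(3)*x*(log(k*x) - 1)


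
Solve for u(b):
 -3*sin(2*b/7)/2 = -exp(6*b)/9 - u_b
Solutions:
 u(b) = C1 - exp(6*b)/54 - 21*cos(2*b/7)/4


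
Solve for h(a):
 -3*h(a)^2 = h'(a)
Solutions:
 h(a) = 1/(C1 + 3*a)


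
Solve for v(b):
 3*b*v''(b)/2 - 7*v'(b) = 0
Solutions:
 v(b) = C1 + C2*b^(17/3)


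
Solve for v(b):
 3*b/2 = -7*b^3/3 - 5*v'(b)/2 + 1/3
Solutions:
 v(b) = C1 - 7*b^4/30 - 3*b^2/10 + 2*b/15


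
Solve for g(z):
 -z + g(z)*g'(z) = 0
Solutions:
 g(z) = -sqrt(C1 + z^2)
 g(z) = sqrt(C1 + z^2)


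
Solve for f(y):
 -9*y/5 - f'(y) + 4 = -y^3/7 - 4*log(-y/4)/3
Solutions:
 f(y) = C1 + y^4/28 - 9*y^2/10 + 4*y*log(-y)/3 + 8*y*(1 - log(2))/3


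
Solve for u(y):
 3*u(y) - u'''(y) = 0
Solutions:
 u(y) = C3*exp(3^(1/3)*y) + (C1*sin(3^(5/6)*y/2) + C2*cos(3^(5/6)*y/2))*exp(-3^(1/3)*y/2)


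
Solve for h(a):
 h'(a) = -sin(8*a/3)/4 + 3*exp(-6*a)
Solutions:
 h(a) = C1 + 3*cos(8*a/3)/32 - exp(-6*a)/2


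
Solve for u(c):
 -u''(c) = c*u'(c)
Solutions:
 u(c) = C1 + C2*erf(sqrt(2)*c/2)


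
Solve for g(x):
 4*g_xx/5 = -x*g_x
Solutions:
 g(x) = C1 + C2*erf(sqrt(10)*x/4)


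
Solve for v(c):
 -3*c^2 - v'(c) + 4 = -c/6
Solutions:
 v(c) = C1 - c^3 + c^2/12 + 4*c


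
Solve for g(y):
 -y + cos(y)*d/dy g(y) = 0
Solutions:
 g(y) = C1 + Integral(y/cos(y), y)


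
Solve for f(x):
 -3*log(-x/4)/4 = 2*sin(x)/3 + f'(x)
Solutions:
 f(x) = C1 - 3*x*log(-x)/4 + 3*x/4 + 3*x*log(2)/2 + 2*cos(x)/3


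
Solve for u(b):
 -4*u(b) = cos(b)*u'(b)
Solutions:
 u(b) = C1*(sin(b)^2 - 2*sin(b) + 1)/(sin(b)^2 + 2*sin(b) + 1)


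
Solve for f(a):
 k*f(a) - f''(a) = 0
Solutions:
 f(a) = C1*exp(-a*sqrt(k)) + C2*exp(a*sqrt(k))


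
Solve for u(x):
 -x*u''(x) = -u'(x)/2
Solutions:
 u(x) = C1 + C2*x^(3/2)


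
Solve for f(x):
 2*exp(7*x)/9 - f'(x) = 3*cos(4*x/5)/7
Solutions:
 f(x) = C1 + 2*exp(7*x)/63 - 15*sin(4*x/5)/28


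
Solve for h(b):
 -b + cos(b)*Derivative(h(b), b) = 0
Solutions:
 h(b) = C1 + Integral(b/cos(b), b)


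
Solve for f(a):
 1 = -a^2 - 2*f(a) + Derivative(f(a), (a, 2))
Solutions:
 f(a) = C1*exp(-sqrt(2)*a) + C2*exp(sqrt(2)*a) - a^2/2 - 1


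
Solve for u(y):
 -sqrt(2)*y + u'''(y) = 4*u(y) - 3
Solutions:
 u(y) = C3*exp(2^(2/3)*y) - sqrt(2)*y/4 + (C1*sin(2^(2/3)*sqrt(3)*y/2) + C2*cos(2^(2/3)*sqrt(3)*y/2))*exp(-2^(2/3)*y/2) + 3/4


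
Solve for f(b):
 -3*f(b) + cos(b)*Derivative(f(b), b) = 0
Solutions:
 f(b) = C1*(sin(b) + 1)^(3/2)/(sin(b) - 1)^(3/2)


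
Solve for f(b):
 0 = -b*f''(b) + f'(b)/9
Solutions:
 f(b) = C1 + C2*b^(10/9)


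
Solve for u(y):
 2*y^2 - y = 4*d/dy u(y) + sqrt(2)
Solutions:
 u(y) = C1 + y^3/6 - y^2/8 - sqrt(2)*y/4


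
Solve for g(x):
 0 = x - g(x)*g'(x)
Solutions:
 g(x) = -sqrt(C1 + x^2)
 g(x) = sqrt(C1 + x^2)


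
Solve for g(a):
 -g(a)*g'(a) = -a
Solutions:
 g(a) = -sqrt(C1 + a^2)
 g(a) = sqrt(C1 + a^2)


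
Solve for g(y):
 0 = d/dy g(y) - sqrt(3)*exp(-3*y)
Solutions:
 g(y) = C1 - sqrt(3)*exp(-3*y)/3


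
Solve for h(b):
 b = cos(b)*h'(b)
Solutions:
 h(b) = C1 + Integral(b/cos(b), b)


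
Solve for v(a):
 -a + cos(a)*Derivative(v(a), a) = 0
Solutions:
 v(a) = C1 + Integral(a/cos(a), a)


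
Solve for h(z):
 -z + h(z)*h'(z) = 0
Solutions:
 h(z) = -sqrt(C1 + z^2)
 h(z) = sqrt(C1 + z^2)


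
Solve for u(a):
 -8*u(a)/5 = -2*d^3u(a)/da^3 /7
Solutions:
 u(a) = C3*exp(28^(1/3)*5^(2/3)*a/5) + (C1*sin(28^(1/3)*sqrt(3)*5^(2/3)*a/10) + C2*cos(28^(1/3)*sqrt(3)*5^(2/3)*a/10))*exp(-28^(1/3)*5^(2/3)*a/10)


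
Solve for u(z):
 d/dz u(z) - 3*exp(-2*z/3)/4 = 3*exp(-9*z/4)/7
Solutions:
 u(z) = C1 - 9*exp(-2*z/3)/8 - 4*exp(-9*z/4)/21


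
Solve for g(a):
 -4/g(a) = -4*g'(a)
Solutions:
 g(a) = -sqrt(C1 + 2*a)
 g(a) = sqrt(C1 + 2*a)


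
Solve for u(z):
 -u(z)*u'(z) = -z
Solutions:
 u(z) = -sqrt(C1 + z^2)
 u(z) = sqrt(C1 + z^2)


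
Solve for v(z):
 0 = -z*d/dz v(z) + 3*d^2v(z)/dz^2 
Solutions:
 v(z) = C1 + C2*erfi(sqrt(6)*z/6)


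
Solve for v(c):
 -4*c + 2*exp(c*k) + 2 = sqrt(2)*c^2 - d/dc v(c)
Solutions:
 v(c) = C1 + sqrt(2)*c^3/3 + 2*c^2 - 2*c - 2*exp(c*k)/k


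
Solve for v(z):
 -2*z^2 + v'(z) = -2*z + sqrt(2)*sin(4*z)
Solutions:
 v(z) = C1 + 2*z^3/3 - z^2 - sqrt(2)*cos(4*z)/4


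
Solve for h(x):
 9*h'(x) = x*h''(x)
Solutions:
 h(x) = C1 + C2*x^10


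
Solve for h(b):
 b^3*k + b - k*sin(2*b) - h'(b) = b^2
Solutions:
 h(b) = C1 + b^4*k/4 - b^3/3 + b^2/2 + k*cos(2*b)/2


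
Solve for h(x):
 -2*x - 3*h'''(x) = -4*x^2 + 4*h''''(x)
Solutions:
 h(x) = C1 + C2*x + C3*x^2 + C4*exp(-3*x/4) + x^5/45 - 19*x^4/108 + 76*x^3/81


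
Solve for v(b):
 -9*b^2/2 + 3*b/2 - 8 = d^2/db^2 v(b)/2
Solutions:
 v(b) = C1 + C2*b - 3*b^4/4 + b^3/2 - 8*b^2


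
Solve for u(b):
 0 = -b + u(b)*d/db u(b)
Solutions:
 u(b) = -sqrt(C1 + b^2)
 u(b) = sqrt(C1 + b^2)


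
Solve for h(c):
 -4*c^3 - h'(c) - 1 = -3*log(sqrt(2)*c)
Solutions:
 h(c) = C1 - c^4 + 3*c*log(c) - 4*c + 3*c*log(2)/2


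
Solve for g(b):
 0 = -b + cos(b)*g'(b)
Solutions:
 g(b) = C1 + Integral(b/cos(b), b)


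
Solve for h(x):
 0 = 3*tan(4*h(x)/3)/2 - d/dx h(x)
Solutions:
 h(x) = -3*asin(C1*exp(2*x))/4 + 3*pi/4
 h(x) = 3*asin(C1*exp(2*x))/4


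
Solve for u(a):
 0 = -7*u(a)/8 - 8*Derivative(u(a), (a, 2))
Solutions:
 u(a) = C1*sin(sqrt(7)*a/8) + C2*cos(sqrt(7)*a/8)


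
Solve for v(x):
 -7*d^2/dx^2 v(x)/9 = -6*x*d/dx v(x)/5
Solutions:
 v(x) = C1 + C2*erfi(3*sqrt(105)*x/35)


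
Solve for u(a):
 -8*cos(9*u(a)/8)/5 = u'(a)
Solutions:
 8*a/5 - 4*log(sin(9*u(a)/8) - 1)/9 + 4*log(sin(9*u(a)/8) + 1)/9 = C1


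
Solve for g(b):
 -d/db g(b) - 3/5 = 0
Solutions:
 g(b) = C1 - 3*b/5


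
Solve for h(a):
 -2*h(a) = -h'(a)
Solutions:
 h(a) = C1*exp(2*a)


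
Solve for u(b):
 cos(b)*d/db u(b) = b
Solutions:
 u(b) = C1 + Integral(b/cos(b), b)


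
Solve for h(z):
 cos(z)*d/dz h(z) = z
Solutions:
 h(z) = C1 + Integral(z/cos(z), z)


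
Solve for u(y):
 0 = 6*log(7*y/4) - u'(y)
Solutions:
 u(y) = C1 + 6*y*log(y) - 6*y + y*log(117649/4096)


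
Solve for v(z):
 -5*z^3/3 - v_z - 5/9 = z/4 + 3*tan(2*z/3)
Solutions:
 v(z) = C1 - 5*z^4/12 - z^2/8 - 5*z/9 + 9*log(cos(2*z/3))/2


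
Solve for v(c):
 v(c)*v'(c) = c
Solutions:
 v(c) = -sqrt(C1 + c^2)
 v(c) = sqrt(C1 + c^2)


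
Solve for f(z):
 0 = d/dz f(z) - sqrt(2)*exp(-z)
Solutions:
 f(z) = C1 - sqrt(2)*exp(-z)


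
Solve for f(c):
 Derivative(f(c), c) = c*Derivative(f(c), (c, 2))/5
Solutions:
 f(c) = C1 + C2*c^6


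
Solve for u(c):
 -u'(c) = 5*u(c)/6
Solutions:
 u(c) = C1*exp(-5*c/6)


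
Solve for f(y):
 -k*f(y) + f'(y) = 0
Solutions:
 f(y) = C1*exp(k*y)


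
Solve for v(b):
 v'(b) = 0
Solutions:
 v(b) = C1


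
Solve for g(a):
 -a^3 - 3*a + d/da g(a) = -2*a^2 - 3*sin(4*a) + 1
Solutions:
 g(a) = C1 + a^4/4 - 2*a^3/3 + 3*a^2/2 + a + 3*cos(4*a)/4


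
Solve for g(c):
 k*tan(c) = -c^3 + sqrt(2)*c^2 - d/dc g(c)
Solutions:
 g(c) = C1 - c^4/4 + sqrt(2)*c^3/3 + k*log(cos(c))


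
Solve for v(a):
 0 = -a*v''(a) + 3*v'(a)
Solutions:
 v(a) = C1 + C2*a^4


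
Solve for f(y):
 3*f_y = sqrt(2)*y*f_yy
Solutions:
 f(y) = C1 + C2*y^(1 + 3*sqrt(2)/2)


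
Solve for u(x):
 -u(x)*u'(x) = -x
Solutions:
 u(x) = -sqrt(C1 + x^2)
 u(x) = sqrt(C1 + x^2)


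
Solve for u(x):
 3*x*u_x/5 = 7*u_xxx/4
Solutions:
 u(x) = C1 + Integral(C2*airyai(12^(1/3)*35^(2/3)*x/35) + C3*airybi(12^(1/3)*35^(2/3)*x/35), x)


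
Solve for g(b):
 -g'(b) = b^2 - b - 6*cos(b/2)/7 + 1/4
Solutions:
 g(b) = C1 - b^3/3 + b^2/2 - b/4 + 12*sin(b/2)/7


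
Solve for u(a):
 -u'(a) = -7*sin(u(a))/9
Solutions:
 -7*a/9 + log(cos(u(a)) - 1)/2 - log(cos(u(a)) + 1)/2 = C1


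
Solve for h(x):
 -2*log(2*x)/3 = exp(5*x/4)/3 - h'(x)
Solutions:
 h(x) = C1 + 2*x*log(x)/3 + 2*x*(-1 + log(2))/3 + 4*exp(5*x/4)/15


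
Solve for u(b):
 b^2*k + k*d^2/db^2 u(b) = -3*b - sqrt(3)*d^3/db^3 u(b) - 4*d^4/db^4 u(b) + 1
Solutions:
 u(b) = C1 + C2*b + C3*exp(b*(sqrt(3 - 16*k) - sqrt(3))/8) + C4*exp(-b*(sqrt(3 - 16*k) + sqrt(3))/8) - b^4/12 + b^3*(-3 + 2*sqrt(3))/(6*k) + b^2*(9/2 - 3/k + 3*sqrt(3)/(2*k))/k


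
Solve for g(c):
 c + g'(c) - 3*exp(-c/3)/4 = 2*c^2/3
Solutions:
 g(c) = C1 + 2*c^3/9 - c^2/2 - 9*exp(-c/3)/4


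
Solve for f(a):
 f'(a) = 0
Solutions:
 f(a) = C1


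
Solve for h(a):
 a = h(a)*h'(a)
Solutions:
 h(a) = -sqrt(C1 + a^2)
 h(a) = sqrt(C1 + a^2)


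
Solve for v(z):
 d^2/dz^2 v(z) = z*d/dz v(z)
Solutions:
 v(z) = C1 + C2*erfi(sqrt(2)*z/2)


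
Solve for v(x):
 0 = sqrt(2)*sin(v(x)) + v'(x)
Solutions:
 v(x) = -acos((-C1 - exp(2*sqrt(2)*x))/(C1 - exp(2*sqrt(2)*x))) + 2*pi
 v(x) = acos((-C1 - exp(2*sqrt(2)*x))/(C1 - exp(2*sqrt(2)*x)))


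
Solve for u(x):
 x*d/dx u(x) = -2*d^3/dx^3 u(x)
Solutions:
 u(x) = C1 + Integral(C2*airyai(-2^(2/3)*x/2) + C3*airybi(-2^(2/3)*x/2), x)


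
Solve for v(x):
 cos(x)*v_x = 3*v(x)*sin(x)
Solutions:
 v(x) = C1/cos(x)^3


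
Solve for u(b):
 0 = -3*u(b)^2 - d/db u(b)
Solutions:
 u(b) = 1/(C1 + 3*b)


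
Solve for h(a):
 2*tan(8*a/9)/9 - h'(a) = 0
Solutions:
 h(a) = C1 - log(cos(8*a/9))/4


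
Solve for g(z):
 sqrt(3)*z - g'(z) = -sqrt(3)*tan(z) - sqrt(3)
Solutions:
 g(z) = C1 + sqrt(3)*z^2/2 + sqrt(3)*z - sqrt(3)*log(cos(z))


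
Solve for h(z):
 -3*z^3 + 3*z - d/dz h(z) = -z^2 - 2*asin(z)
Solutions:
 h(z) = C1 - 3*z^4/4 + z^3/3 + 3*z^2/2 + 2*z*asin(z) + 2*sqrt(1 - z^2)


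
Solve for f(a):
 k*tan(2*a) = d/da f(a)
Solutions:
 f(a) = C1 - k*log(cos(2*a))/2


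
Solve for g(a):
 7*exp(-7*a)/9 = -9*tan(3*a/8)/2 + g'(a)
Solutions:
 g(a) = C1 + 6*log(tan(3*a/8)^2 + 1) - exp(-7*a)/9


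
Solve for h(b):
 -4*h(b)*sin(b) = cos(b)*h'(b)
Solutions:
 h(b) = C1*cos(b)^4


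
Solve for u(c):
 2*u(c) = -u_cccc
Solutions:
 u(c) = (C1*sin(2^(3/4)*c/2) + C2*cos(2^(3/4)*c/2))*exp(-2^(3/4)*c/2) + (C3*sin(2^(3/4)*c/2) + C4*cos(2^(3/4)*c/2))*exp(2^(3/4)*c/2)


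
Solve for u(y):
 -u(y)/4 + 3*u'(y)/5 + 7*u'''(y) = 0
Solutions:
 u(y) = C1*exp(35^(1/3)*y*(-(175 + sqrt(32865))^(1/3) + 4*35^(1/3)/(175 + sqrt(32865))^(1/3))/140)*sin(sqrt(3)*35^(1/3)*y*(4*35^(1/3)/(175 + sqrt(32865))^(1/3) + (175 + sqrt(32865))^(1/3))/140) + C2*exp(35^(1/3)*y*(-(175 + sqrt(32865))^(1/3) + 4*35^(1/3)/(175 + sqrt(32865))^(1/3))/140)*cos(sqrt(3)*35^(1/3)*y*(4*35^(1/3)/(175 + sqrt(32865))^(1/3) + (175 + sqrt(32865))^(1/3))/140) + C3*exp(-35^(1/3)*y*(-(175 + sqrt(32865))^(1/3) + 4*35^(1/3)/(175 + sqrt(32865))^(1/3))/70)


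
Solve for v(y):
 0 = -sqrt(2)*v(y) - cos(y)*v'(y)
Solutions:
 v(y) = C1*(sin(y) - 1)^(sqrt(2)/2)/(sin(y) + 1)^(sqrt(2)/2)


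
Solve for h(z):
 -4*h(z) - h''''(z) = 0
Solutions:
 h(z) = (C1*sin(z) + C2*cos(z))*exp(-z) + (C3*sin(z) + C4*cos(z))*exp(z)


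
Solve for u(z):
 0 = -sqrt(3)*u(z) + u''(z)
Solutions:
 u(z) = C1*exp(-3^(1/4)*z) + C2*exp(3^(1/4)*z)


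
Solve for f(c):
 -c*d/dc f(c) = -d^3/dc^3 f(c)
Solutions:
 f(c) = C1 + Integral(C2*airyai(c) + C3*airybi(c), c)


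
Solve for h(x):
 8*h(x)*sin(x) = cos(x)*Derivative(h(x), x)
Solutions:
 h(x) = C1/cos(x)^8


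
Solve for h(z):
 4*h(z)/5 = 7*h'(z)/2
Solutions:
 h(z) = C1*exp(8*z/35)


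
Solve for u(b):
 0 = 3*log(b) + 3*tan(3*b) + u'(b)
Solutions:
 u(b) = C1 - 3*b*log(b) + 3*b + log(cos(3*b))


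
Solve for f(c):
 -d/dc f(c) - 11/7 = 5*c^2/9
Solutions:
 f(c) = C1 - 5*c^3/27 - 11*c/7


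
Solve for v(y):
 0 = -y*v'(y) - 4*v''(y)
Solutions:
 v(y) = C1 + C2*erf(sqrt(2)*y/4)


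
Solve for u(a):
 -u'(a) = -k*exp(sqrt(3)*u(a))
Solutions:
 u(a) = sqrt(3)*(2*log(-1/(C1 + a*k)) - log(3))/6


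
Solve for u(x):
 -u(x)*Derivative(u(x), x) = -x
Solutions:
 u(x) = -sqrt(C1 + x^2)
 u(x) = sqrt(C1 + x^2)


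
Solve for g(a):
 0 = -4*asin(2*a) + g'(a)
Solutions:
 g(a) = C1 + 4*a*asin(2*a) + 2*sqrt(1 - 4*a^2)


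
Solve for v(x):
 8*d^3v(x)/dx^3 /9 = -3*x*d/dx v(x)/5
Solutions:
 v(x) = C1 + Integral(C2*airyai(-3*5^(2/3)*x/10) + C3*airybi(-3*5^(2/3)*x/10), x)


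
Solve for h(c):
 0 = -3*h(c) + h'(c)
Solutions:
 h(c) = C1*exp(3*c)


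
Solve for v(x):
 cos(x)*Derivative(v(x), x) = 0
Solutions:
 v(x) = C1


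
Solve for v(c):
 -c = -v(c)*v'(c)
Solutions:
 v(c) = -sqrt(C1 + c^2)
 v(c) = sqrt(C1 + c^2)


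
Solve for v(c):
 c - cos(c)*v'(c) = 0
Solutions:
 v(c) = C1 + Integral(c/cos(c), c)


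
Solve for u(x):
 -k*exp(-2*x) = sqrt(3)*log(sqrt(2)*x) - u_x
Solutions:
 u(x) = C1 - k*exp(-2*x)/2 + sqrt(3)*x*log(x) + sqrt(3)*x*(-1 + log(2)/2)


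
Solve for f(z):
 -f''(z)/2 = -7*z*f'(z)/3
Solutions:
 f(z) = C1 + C2*erfi(sqrt(21)*z/3)


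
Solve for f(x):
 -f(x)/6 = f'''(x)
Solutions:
 f(x) = C3*exp(-6^(2/3)*x/6) + (C1*sin(2^(2/3)*3^(1/6)*x/4) + C2*cos(2^(2/3)*3^(1/6)*x/4))*exp(6^(2/3)*x/12)


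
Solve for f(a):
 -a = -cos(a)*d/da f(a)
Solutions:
 f(a) = C1 + Integral(a/cos(a), a)


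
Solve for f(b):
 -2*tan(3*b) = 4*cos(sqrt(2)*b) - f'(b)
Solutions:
 f(b) = C1 - 2*log(cos(3*b))/3 + 2*sqrt(2)*sin(sqrt(2)*b)


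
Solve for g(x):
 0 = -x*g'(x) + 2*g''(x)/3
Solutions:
 g(x) = C1 + C2*erfi(sqrt(3)*x/2)


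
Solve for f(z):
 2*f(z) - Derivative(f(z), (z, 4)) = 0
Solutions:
 f(z) = C1*exp(-2^(1/4)*z) + C2*exp(2^(1/4)*z) + C3*sin(2^(1/4)*z) + C4*cos(2^(1/4)*z)


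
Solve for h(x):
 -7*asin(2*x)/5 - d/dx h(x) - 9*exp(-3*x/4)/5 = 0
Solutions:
 h(x) = C1 - 7*x*asin(2*x)/5 - 7*sqrt(1 - 4*x^2)/10 + 12*exp(-3*x/4)/5


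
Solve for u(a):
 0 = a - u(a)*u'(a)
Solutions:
 u(a) = -sqrt(C1 + a^2)
 u(a) = sqrt(C1 + a^2)


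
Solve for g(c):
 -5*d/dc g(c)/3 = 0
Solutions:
 g(c) = C1


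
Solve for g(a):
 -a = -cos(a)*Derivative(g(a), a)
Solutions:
 g(a) = C1 + Integral(a/cos(a), a)


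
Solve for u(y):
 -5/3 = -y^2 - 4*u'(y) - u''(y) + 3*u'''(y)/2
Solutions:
 u(y) = C1 + C2*exp(-4*y/3) + C3*exp(2*y) - y^3/12 + y^2/16 + 19*y/96


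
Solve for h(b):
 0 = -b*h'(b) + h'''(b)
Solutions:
 h(b) = C1 + Integral(C2*airyai(b) + C3*airybi(b), b)


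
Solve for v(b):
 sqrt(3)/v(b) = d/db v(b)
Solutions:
 v(b) = -sqrt(C1 + 2*sqrt(3)*b)
 v(b) = sqrt(C1 + 2*sqrt(3)*b)


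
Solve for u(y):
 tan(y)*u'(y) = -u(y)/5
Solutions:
 u(y) = C1/sin(y)^(1/5)


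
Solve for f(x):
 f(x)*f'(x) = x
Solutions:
 f(x) = -sqrt(C1 + x^2)
 f(x) = sqrt(C1 + x^2)


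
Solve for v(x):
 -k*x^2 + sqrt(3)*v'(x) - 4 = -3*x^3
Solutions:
 v(x) = C1 + sqrt(3)*k*x^3/9 - sqrt(3)*x^4/4 + 4*sqrt(3)*x/3


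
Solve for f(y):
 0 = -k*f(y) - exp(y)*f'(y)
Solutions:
 f(y) = C1*exp(k*exp(-y))


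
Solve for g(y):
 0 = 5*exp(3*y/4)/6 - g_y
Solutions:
 g(y) = C1 + 10*exp(3*y/4)/9


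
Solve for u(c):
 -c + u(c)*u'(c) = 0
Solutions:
 u(c) = -sqrt(C1 + c^2)
 u(c) = sqrt(C1 + c^2)


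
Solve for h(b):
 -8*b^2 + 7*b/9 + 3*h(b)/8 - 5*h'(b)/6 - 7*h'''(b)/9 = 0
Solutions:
 h(b) = C1*exp(-b*(-20*98^(1/3)/(189 + sqrt(63721))^(1/3) + 28^(1/3)*(189 + sqrt(63721))^(1/3))/56)*sin(sqrt(3)*b*(20*98^(1/3)/(189 + sqrt(63721))^(1/3) + 28^(1/3)*(189 + sqrt(63721))^(1/3))/56) + C2*exp(-b*(-20*98^(1/3)/(189 + sqrt(63721))^(1/3) + 28^(1/3)*(189 + sqrt(63721))^(1/3))/56)*cos(sqrt(3)*b*(20*98^(1/3)/(189 + sqrt(63721))^(1/3) + 28^(1/3)*(189 + sqrt(63721))^(1/3))/56) + C3*exp(b*(-20*98^(1/3)/(189 + sqrt(63721))^(1/3) + 28^(1/3)*(189 + sqrt(63721))^(1/3))/28) + 64*b^2/3 + 2504*b/27 + 50080/243


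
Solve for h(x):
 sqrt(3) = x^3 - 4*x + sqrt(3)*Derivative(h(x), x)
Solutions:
 h(x) = C1 - sqrt(3)*x^4/12 + 2*sqrt(3)*x^2/3 + x


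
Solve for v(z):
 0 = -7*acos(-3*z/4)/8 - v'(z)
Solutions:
 v(z) = C1 - 7*z*acos(-3*z/4)/8 - 7*sqrt(16 - 9*z^2)/24


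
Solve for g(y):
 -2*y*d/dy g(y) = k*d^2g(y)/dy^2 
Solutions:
 g(y) = C1 + C2*sqrt(k)*erf(y*sqrt(1/k))


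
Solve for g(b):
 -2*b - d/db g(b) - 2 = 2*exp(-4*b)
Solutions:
 g(b) = C1 - b^2 - 2*b + exp(-4*b)/2


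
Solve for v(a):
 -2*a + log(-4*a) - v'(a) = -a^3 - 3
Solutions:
 v(a) = C1 + a^4/4 - a^2 + a*log(-a) + 2*a*(log(2) + 1)


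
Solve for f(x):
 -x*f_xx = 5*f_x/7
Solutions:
 f(x) = C1 + C2*x^(2/7)


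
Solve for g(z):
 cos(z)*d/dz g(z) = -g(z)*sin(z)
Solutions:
 g(z) = C1*cos(z)


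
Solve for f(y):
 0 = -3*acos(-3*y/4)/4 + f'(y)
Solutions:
 f(y) = C1 + 3*y*acos(-3*y/4)/4 + sqrt(16 - 9*y^2)/4


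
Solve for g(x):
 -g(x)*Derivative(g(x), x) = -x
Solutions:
 g(x) = -sqrt(C1 + x^2)
 g(x) = sqrt(C1 + x^2)


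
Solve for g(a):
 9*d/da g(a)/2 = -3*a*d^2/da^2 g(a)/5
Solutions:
 g(a) = C1 + C2/a^(13/2)


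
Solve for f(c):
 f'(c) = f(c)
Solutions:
 f(c) = C1*exp(c)


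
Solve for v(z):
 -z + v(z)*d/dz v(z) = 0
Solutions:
 v(z) = -sqrt(C1 + z^2)
 v(z) = sqrt(C1 + z^2)


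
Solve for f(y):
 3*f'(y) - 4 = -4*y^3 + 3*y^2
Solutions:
 f(y) = C1 - y^4/3 + y^3/3 + 4*y/3


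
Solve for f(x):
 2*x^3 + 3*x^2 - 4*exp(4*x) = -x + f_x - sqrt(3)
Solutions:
 f(x) = C1 + x^4/2 + x^3 + x^2/2 + sqrt(3)*x - exp(4*x)


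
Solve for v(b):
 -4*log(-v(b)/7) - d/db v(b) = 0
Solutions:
 Integral(1/(log(-_y) - log(7)), (_y, v(b)))/4 = C1 - b


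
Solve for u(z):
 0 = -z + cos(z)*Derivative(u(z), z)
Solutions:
 u(z) = C1 + Integral(z/cos(z), z)


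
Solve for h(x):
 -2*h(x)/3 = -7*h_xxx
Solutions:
 h(x) = C3*exp(2^(1/3)*21^(2/3)*x/21) + (C1*sin(2^(1/3)*3^(1/6)*7^(2/3)*x/14) + C2*cos(2^(1/3)*3^(1/6)*7^(2/3)*x/14))*exp(-2^(1/3)*21^(2/3)*x/42)


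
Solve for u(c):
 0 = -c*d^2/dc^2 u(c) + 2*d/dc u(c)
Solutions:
 u(c) = C1 + C2*c^3


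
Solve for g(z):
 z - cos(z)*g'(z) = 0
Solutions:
 g(z) = C1 + Integral(z/cos(z), z)


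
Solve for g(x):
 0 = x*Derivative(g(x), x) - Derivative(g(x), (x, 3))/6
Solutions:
 g(x) = C1 + Integral(C2*airyai(6^(1/3)*x) + C3*airybi(6^(1/3)*x), x)


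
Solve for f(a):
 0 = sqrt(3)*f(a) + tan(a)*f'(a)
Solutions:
 f(a) = C1/sin(a)^(sqrt(3))


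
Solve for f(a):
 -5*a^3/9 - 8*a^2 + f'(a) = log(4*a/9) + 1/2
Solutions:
 f(a) = C1 + 5*a^4/36 + 8*a^3/3 + a*log(a) + a*log(4/9) - a/2


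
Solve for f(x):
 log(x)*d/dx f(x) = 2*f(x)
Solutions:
 f(x) = C1*exp(2*li(x))


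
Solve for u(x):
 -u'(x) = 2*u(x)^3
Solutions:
 u(x) = -sqrt(2)*sqrt(-1/(C1 - 2*x))/2
 u(x) = sqrt(2)*sqrt(-1/(C1 - 2*x))/2


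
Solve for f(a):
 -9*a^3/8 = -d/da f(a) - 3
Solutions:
 f(a) = C1 + 9*a^4/32 - 3*a


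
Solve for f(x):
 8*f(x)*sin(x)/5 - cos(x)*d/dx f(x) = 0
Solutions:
 f(x) = C1/cos(x)^(8/5)


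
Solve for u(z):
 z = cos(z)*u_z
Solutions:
 u(z) = C1 + Integral(z/cos(z), z)


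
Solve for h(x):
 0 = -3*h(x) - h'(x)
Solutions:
 h(x) = C1*exp(-3*x)


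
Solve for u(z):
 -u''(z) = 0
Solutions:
 u(z) = C1 + C2*z


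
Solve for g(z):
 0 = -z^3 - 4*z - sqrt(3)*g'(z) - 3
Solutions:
 g(z) = C1 - sqrt(3)*z^4/12 - 2*sqrt(3)*z^2/3 - sqrt(3)*z


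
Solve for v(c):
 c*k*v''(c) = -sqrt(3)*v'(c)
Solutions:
 v(c) = C1 + c^(((re(k) - sqrt(3))*re(k) + im(k)^2)/(re(k)^2 + im(k)^2))*(C2*sin(sqrt(3)*log(c)*Abs(im(k))/(re(k)^2 + im(k)^2)) + C3*cos(sqrt(3)*log(c)*im(k)/(re(k)^2 + im(k)^2)))


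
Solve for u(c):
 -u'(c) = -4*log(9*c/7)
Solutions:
 u(c) = C1 + 4*c*log(c) - 4*c + c*log(6561/2401)


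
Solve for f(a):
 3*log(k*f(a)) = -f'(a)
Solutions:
 li(k*f(a))/k = C1 - 3*a


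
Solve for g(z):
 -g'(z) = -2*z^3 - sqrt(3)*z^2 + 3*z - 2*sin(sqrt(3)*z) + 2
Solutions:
 g(z) = C1 + z^4/2 + sqrt(3)*z^3/3 - 3*z^2/2 - 2*z - 2*sqrt(3)*cos(sqrt(3)*z)/3


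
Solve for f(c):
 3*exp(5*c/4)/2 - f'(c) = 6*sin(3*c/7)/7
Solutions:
 f(c) = C1 + 6*exp(5*c/4)/5 + 2*cos(3*c/7)


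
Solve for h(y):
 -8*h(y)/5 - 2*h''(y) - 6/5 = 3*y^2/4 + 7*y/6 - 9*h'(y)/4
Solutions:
 h(y) = -15*y^2/32 - 3145*y/1536 + (C1*sin(sqrt(3095)*y/80) + C2*cos(sqrt(3095)*y/80))*exp(9*y/16) - 40263/16384


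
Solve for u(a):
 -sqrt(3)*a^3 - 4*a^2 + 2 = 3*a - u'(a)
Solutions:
 u(a) = C1 + sqrt(3)*a^4/4 + 4*a^3/3 + 3*a^2/2 - 2*a


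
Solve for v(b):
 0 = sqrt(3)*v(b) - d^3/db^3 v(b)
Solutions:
 v(b) = C3*exp(3^(1/6)*b) + (C1*sin(3^(2/3)*b/2) + C2*cos(3^(2/3)*b/2))*exp(-3^(1/6)*b/2)


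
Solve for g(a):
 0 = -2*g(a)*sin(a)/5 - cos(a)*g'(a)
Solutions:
 g(a) = C1*cos(a)^(2/5)


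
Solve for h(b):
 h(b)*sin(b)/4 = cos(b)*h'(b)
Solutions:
 h(b) = C1/cos(b)^(1/4)


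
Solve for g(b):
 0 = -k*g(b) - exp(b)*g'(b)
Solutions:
 g(b) = C1*exp(k*exp(-b))


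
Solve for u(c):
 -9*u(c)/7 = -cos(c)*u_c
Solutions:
 u(c) = C1*(sin(c) + 1)^(9/14)/(sin(c) - 1)^(9/14)


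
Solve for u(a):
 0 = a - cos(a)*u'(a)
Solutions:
 u(a) = C1 + Integral(a/cos(a), a)


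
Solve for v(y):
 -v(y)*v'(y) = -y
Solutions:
 v(y) = -sqrt(C1 + y^2)
 v(y) = sqrt(C1 + y^2)


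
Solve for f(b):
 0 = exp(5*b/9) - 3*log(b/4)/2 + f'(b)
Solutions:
 f(b) = C1 + 3*b*log(b)/2 + b*(-3*log(2) - 3/2) - 9*exp(5*b/9)/5


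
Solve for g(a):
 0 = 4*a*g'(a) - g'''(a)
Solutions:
 g(a) = C1 + Integral(C2*airyai(2^(2/3)*a) + C3*airybi(2^(2/3)*a), a)


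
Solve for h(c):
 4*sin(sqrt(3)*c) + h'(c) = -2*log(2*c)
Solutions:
 h(c) = C1 - 2*c*log(c) - 2*c*log(2) + 2*c + 4*sqrt(3)*cos(sqrt(3)*c)/3


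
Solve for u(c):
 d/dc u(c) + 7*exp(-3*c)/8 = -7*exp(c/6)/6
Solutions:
 u(c) = C1 - 7*exp(c/6) + 7*exp(-3*c)/24


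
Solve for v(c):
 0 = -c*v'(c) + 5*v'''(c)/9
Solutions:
 v(c) = C1 + Integral(C2*airyai(15^(2/3)*c/5) + C3*airybi(15^(2/3)*c/5), c)


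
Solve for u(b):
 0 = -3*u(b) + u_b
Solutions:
 u(b) = C1*exp(3*b)


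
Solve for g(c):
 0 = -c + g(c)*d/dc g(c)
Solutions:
 g(c) = -sqrt(C1 + c^2)
 g(c) = sqrt(C1 + c^2)


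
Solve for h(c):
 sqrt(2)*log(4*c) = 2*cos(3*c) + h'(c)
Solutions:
 h(c) = C1 + sqrt(2)*c*(log(c) - 1) + 2*sqrt(2)*c*log(2) - 2*sin(3*c)/3


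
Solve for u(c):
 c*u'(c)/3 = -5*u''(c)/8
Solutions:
 u(c) = C1 + C2*erf(2*sqrt(15)*c/15)


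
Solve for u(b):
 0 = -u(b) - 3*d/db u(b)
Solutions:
 u(b) = C1*exp(-b/3)


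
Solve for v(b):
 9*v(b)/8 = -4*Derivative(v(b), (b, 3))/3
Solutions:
 v(b) = C3*exp(-3*2^(1/3)*b/4) + (C1*sin(3*2^(1/3)*sqrt(3)*b/8) + C2*cos(3*2^(1/3)*sqrt(3)*b/8))*exp(3*2^(1/3)*b/8)


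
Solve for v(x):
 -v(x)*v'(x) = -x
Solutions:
 v(x) = -sqrt(C1 + x^2)
 v(x) = sqrt(C1 + x^2)


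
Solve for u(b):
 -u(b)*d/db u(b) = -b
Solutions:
 u(b) = -sqrt(C1 + b^2)
 u(b) = sqrt(C1 + b^2)


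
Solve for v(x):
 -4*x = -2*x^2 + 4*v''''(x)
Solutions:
 v(x) = C1 + C2*x + C3*x^2 + C4*x^3 + x^6/720 - x^5/120


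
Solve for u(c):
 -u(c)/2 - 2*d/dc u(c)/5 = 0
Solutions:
 u(c) = C1*exp(-5*c/4)


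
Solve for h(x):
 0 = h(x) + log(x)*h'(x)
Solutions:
 h(x) = C1*exp(-li(x))


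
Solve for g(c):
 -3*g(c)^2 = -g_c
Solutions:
 g(c) = -1/(C1 + 3*c)


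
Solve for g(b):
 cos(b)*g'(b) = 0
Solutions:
 g(b) = C1


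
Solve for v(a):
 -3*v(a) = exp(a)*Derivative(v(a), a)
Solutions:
 v(a) = C1*exp(3*exp(-a))


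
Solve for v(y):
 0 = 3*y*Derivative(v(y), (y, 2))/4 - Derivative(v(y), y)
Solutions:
 v(y) = C1 + C2*y^(7/3)


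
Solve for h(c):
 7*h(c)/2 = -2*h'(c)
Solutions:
 h(c) = C1*exp(-7*c/4)


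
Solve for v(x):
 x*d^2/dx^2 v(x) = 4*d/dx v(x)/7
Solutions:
 v(x) = C1 + C2*x^(11/7)


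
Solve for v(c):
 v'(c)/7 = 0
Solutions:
 v(c) = C1


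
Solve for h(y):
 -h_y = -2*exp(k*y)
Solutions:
 h(y) = C1 + 2*exp(k*y)/k


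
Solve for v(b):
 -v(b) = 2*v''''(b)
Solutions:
 v(b) = (C1*sin(2^(1/4)*b/2) + C2*cos(2^(1/4)*b/2))*exp(-2^(1/4)*b/2) + (C3*sin(2^(1/4)*b/2) + C4*cos(2^(1/4)*b/2))*exp(2^(1/4)*b/2)


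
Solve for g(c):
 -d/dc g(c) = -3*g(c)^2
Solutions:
 g(c) = -1/(C1 + 3*c)


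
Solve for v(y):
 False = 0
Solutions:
 v(y) = C1 - 7*y*acos(y)/3 + zoo*y + 7*sqrt(1 - y^2)/3


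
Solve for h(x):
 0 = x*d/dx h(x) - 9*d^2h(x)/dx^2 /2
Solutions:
 h(x) = C1 + C2*erfi(x/3)


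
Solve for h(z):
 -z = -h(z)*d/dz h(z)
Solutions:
 h(z) = -sqrt(C1 + z^2)
 h(z) = sqrt(C1 + z^2)


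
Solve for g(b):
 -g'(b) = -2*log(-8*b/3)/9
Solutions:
 g(b) = C1 + 2*b*log(-b)/9 + 2*b*(-log(3) - 1 + 3*log(2))/9


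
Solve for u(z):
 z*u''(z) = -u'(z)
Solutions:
 u(z) = C1 + C2*log(z)


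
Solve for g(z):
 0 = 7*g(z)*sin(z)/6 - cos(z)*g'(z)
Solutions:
 g(z) = C1/cos(z)^(7/6)


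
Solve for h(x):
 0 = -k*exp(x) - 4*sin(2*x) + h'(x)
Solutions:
 h(x) = C1 + k*exp(x) - 2*cos(2*x)


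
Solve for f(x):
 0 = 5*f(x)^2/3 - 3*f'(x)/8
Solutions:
 f(x) = -9/(C1 + 40*x)


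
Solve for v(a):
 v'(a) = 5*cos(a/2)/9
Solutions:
 v(a) = C1 + 10*sin(a/2)/9


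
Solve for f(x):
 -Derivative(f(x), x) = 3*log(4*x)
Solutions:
 f(x) = C1 - 3*x*log(x) - x*log(64) + 3*x


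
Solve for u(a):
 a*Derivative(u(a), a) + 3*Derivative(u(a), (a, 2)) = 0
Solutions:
 u(a) = C1 + C2*erf(sqrt(6)*a/6)


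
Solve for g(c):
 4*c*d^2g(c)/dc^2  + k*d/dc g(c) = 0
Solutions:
 g(c) = C1 + c^(1 - re(k)/4)*(C2*sin(log(c)*Abs(im(k))/4) + C3*cos(log(c)*im(k)/4))


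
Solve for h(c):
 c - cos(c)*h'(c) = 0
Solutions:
 h(c) = C1 + Integral(c/cos(c), c)


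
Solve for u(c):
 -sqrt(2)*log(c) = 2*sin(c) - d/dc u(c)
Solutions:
 u(c) = C1 + sqrt(2)*c*(log(c) - 1) - 2*cos(c)


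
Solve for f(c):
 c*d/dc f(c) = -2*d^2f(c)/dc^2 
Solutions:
 f(c) = C1 + C2*erf(c/2)


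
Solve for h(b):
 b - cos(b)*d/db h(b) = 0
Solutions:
 h(b) = C1 + Integral(b/cos(b), b)


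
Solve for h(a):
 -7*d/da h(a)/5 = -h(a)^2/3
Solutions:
 h(a) = -21/(C1 + 5*a)


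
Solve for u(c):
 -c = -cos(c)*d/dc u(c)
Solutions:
 u(c) = C1 + Integral(c/cos(c), c)


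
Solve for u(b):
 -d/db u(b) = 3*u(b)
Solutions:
 u(b) = C1*exp(-3*b)


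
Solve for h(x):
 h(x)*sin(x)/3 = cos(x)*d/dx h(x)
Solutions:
 h(x) = C1/cos(x)^(1/3)


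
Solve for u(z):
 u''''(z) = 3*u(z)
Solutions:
 u(z) = C1*exp(-3^(1/4)*z) + C2*exp(3^(1/4)*z) + C3*sin(3^(1/4)*z) + C4*cos(3^(1/4)*z)


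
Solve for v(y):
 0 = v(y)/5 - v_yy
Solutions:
 v(y) = C1*exp(-sqrt(5)*y/5) + C2*exp(sqrt(5)*y/5)


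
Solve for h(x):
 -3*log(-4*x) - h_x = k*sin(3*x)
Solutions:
 h(x) = C1 + k*cos(3*x)/3 - 3*x*log(-x) - 6*x*log(2) + 3*x


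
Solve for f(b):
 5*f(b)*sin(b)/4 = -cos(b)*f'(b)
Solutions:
 f(b) = C1*cos(b)^(5/4)


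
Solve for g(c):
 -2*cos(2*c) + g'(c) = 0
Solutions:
 g(c) = C1 + sin(2*c)


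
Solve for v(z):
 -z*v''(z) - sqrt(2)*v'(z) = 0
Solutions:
 v(z) = C1 + C2*z^(1 - sqrt(2))


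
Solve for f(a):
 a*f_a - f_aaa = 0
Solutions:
 f(a) = C1 + Integral(C2*airyai(a) + C3*airybi(a), a)


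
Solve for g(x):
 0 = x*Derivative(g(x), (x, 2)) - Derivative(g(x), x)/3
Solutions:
 g(x) = C1 + C2*x^(4/3)


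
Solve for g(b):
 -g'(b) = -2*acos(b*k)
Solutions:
 g(b) = C1 + 2*Piecewise((b*acos(b*k) - sqrt(-b^2*k^2 + 1)/k, Ne(k, 0)), (pi*b/2, True))


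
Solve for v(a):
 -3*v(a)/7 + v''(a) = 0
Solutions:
 v(a) = C1*exp(-sqrt(21)*a/7) + C2*exp(sqrt(21)*a/7)


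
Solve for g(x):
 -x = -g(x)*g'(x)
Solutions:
 g(x) = -sqrt(C1 + x^2)
 g(x) = sqrt(C1 + x^2)


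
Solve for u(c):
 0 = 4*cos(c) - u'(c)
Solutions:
 u(c) = C1 + 4*sin(c)


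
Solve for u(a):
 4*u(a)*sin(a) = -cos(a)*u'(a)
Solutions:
 u(a) = C1*cos(a)^4


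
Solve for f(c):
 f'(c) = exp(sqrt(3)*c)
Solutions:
 f(c) = C1 + sqrt(3)*exp(sqrt(3)*c)/3


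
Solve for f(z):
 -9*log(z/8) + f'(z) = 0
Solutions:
 f(z) = C1 + 9*z*log(z) - z*log(134217728) - 9*z


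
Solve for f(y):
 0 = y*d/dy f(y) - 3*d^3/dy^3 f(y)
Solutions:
 f(y) = C1 + Integral(C2*airyai(3^(2/3)*y/3) + C3*airybi(3^(2/3)*y/3), y)


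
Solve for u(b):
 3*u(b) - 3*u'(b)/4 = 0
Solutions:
 u(b) = C1*exp(4*b)


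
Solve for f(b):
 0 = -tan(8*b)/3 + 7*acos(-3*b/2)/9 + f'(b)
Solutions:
 f(b) = C1 - 7*b*acos(-3*b/2)/9 - 7*sqrt(4 - 9*b^2)/27 - log(cos(8*b))/24


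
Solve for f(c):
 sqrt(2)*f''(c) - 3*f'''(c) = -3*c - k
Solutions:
 f(c) = C1 + C2*c + C3*exp(sqrt(2)*c/3) - sqrt(2)*c^3/4 + c^2*(-sqrt(2)*k - 9)/4


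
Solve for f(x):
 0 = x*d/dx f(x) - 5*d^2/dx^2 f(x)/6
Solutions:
 f(x) = C1 + C2*erfi(sqrt(15)*x/5)


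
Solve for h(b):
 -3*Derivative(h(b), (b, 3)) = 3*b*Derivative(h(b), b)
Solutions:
 h(b) = C1 + Integral(C2*airyai(-b) + C3*airybi(-b), b)


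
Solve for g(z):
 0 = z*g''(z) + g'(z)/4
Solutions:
 g(z) = C1 + C2*z^(3/4)


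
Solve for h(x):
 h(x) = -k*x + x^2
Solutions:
 h(x) = x*(-k + x)


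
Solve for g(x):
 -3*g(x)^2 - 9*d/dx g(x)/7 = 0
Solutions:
 g(x) = 3/(C1 + 7*x)


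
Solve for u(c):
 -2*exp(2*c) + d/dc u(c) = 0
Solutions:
 u(c) = C1 + exp(2*c)


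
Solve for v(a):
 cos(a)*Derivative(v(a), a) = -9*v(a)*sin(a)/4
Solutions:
 v(a) = C1*cos(a)^(9/4)


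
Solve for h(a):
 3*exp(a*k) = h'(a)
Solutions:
 h(a) = C1 + 3*exp(a*k)/k


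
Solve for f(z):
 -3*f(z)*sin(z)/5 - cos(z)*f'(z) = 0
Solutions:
 f(z) = C1*cos(z)^(3/5)


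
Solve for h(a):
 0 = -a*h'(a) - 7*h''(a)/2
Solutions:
 h(a) = C1 + C2*erf(sqrt(7)*a/7)


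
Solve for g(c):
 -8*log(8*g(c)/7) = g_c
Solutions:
 Integral(1/(log(_y) - log(7) + 3*log(2)), (_y, g(c)))/8 = C1 - c


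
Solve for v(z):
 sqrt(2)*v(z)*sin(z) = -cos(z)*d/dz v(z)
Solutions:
 v(z) = C1*cos(z)^(sqrt(2))


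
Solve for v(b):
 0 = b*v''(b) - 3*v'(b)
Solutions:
 v(b) = C1 + C2*b^4


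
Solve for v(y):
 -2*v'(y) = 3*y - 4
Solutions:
 v(y) = C1 - 3*y^2/4 + 2*y


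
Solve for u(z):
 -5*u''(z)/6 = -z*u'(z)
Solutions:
 u(z) = C1 + C2*erfi(sqrt(15)*z/5)


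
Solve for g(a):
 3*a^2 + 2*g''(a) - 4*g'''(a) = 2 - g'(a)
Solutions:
 g(a) = C1 + C2*exp(a*(1 - sqrt(5))/4) + C3*exp(a*(1 + sqrt(5))/4) - a^3 + 6*a^2 - 46*a


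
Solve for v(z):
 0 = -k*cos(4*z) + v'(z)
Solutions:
 v(z) = C1 + k*sin(4*z)/4


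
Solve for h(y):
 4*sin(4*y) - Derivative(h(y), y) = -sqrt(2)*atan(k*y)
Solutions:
 h(y) = C1 + sqrt(2)*Piecewise((y*atan(k*y) - log(k^2*y^2 + 1)/(2*k), Ne(k, 0)), (0, True)) - cos(4*y)


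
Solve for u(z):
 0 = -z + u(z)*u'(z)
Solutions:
 u(z) = -sqrt(C1 + z^2)
 u(z) = sqrt(C1 + z^2)


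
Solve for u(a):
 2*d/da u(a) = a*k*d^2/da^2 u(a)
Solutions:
 u(a) = C1 + a^(((re(k) + 2)*re(k) + im(k)^2)/(re(k)^2 + im(k)^2))*(C2*sin(2*log(a)*Abs(im(k))/(re(k)^2 + im(k)^2)) + C3*cos(2*log(a)*im(k)/(re(k)^2 + im(k)^2)))


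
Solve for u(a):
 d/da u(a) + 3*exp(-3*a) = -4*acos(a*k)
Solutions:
 u(a) = C1 - Piecewise((4*a*acos(a*k) - exp(-3*a) - 4*sqrt(-a^2*k^2 + 1)/k, Ne(k, 0)), (2*pi*a - exp(-3*a), True))


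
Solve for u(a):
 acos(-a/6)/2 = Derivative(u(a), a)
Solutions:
 u(a) = C1 + a*acos(-a/6)/2 + sqrt(36 - a^2)/2


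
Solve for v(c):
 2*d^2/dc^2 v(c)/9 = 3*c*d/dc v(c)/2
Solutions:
 v(c) = C1 + C2*erfi(3*sqrt(6)*c/4)


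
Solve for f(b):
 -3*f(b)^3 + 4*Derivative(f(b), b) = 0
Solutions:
 f(b) = -sqrt(2)*sqrt(-1/(C1 + 3*b))
 f(b) = sqrt(2)*sqrt(-1/(C1 + 3*b))


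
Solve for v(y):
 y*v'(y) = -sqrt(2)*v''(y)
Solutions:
 v(y) = C1 + C2*erf(2^(1/4)*y/2)


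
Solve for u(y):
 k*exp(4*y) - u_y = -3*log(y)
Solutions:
 u(y) = C1 + k*exp(4*y)/4 + 3*y*log(y) - 3*y


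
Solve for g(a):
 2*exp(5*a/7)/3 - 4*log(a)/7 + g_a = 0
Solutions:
 g(a) = C1 + 4*a*log(a)/7 - 4*a/7 - 14*exp(5*a/7)/15


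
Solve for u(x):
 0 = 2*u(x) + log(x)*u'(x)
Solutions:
 u(x) = C1*exp(-2*li(x))


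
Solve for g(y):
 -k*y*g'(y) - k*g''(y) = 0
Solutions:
 g(y) = C1 + C2*erf(sqrt(2)*y/2)


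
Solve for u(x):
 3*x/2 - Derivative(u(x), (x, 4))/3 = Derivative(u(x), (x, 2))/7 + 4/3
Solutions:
 u(x) = C1 + C2*x + C3*sin(sqrt(21)*x/7) + C4*cos(sqrt(21)*x/7) + 7*x^3/4 - 14*x^2/3


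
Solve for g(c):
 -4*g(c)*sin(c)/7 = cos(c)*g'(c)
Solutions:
 g(c) = C1*cos(c)^(4/7)


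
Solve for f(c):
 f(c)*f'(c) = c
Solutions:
 f(c) = -sqrt(C1 + c^2)
 f(c) = sqrt(C1 + c^2)


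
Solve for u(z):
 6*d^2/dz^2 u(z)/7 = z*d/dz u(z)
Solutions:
 u(z) = C1 + C2*erfi(sqrt(21)*z/6)


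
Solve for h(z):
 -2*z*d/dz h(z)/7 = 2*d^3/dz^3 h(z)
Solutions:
 h(z) = C1 + Integral(C2*airyai(-7^(2/3)*z/7) + C3*airybi(-7^(2/3)*z/7), z)


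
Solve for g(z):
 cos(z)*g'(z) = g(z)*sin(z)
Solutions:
 g(z) = C1/cos(z)


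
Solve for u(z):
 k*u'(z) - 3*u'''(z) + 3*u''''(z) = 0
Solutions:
 u(z) = C1 + C2*exp(z*(-(9*k/2 + sqrt((9*k - 2)^2 - 4)/2 - 1)^(1/3) + 1 - 1/(9*k/2 + sqrt((9*k - 2)^2 - 4)/2 - 1)^(1/3))/3) + C3*exp(z*((9*k/2 + sqrt((9*k - 2)^2 - 4)/2 - 1)^(1/3) - sqrt(3)*I*(9*k/2 + sqrt((9*k - 2)^2 - 4)/2 - 1)^(1/3) + 2 - 4/((-1 + sqrt(3)*I)*(9*k/2 + sqrt((9*k - 2)^2 - 4)/2 - 1)^(1/3)))/6) + C4*exp(z*((9*k/2 + sqrt((9*k - 2)^2 - 4)/2 - 1)^(1/3) + sqrt(3)*I*(9*k/2 + sqrt((9*k - 2)^2 - 4)/2 - 1)^(1/3) + 2 + 4/((1 + sqrt(3)*I)*(9*k/2 + sqrt((9*k - 2)^2 - 4)/2 - 1)^(1/3)))/6)


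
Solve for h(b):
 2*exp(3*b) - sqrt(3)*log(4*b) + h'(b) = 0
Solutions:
 h(b) = C1 + sqrt(3)*b*log(b) + sqrt(3)*b*(-1 + 2*log(2)) - 2*exp(3*b)/3


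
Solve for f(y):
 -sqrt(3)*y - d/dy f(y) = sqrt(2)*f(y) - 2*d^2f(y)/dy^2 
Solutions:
 f(y) = C1*exp(y*(1 - sqrt(1 + 8*sqrt(2)))/4) + C2*exp(y*(1 + sqrt(1 + 8*sqrt(2)))/4) - sqrt(6)*y/2 + sqrt(3)/2


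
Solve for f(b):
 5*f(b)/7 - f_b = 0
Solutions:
 f(b) = C1*exp(5*b/7)


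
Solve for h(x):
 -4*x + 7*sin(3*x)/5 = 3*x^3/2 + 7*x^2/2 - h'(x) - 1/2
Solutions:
 h(x) = C1 + 3*x^4/8 + 7*x^3/6 + 2*x^2 - x/2 + 7*cos(3*x)/15


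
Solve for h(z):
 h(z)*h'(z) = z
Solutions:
 h(z) = -sqrt(C1 + z^2)
 h(z) = sqrt(C1 + z^2)


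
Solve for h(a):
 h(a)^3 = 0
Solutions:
 h(a) = 0


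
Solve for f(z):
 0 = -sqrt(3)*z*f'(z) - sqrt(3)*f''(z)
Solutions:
 f(z) = C1 + C2*erf(sqrt(2)*z/2)


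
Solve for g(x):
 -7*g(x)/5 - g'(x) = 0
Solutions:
 g(x) = C1*exp(-7*x/5)


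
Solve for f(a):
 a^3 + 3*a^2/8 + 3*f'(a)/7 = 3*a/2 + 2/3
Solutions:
 f(a) = C1 - 7*a^4/12 - 7*a^3/24 + 7*a^2/4 + 14*a/9


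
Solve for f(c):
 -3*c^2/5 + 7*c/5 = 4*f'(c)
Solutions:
 f(c) = C1 - c^3/20 + 7*c^2/40


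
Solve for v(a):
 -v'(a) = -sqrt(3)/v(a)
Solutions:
 v(a) = -sqrt(C1 + 2*sqrt(3)*a)
 v(a) = sqrt(C1 + 2*sqrt(3)*a)


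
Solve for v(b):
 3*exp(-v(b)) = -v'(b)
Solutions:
 v(b) = log(C1 - 3*b)


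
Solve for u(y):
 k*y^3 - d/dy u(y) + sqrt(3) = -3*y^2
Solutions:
 u(y) = C1 + k*y^4/4 + y^3 + sqrt(3)*y


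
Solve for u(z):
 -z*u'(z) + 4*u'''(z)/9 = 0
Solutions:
 u(z) = C1 + Integral(C2*airyai(2^(1/3)*3^(2/3)*z/2) + C3*airybi(2^(1/3)*3^(2/3)*z/2), z)


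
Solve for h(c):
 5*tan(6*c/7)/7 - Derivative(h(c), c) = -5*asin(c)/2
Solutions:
 h(c) = C1 + 5*c*asin(c)/2 + 5*sqrt(1 - c^2)/2 - 5*log(cos(6*c/7))/6


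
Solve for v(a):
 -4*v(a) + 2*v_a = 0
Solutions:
 v(a) = C1*exp(2*a)


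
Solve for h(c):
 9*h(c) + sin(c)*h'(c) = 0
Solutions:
 h(c) = C1*sqrt(cos(c) + 1)*(cos(c)^4 + 4*cos(c)^3 + 6*cos(c)^2 + 4*cos(c) + 1)/(sqrt(cos(c) - 1)*(cos(c)^4 - 4*cos(c)^3 + 6*cos(c)^2 - 4*cos(c) + 1))


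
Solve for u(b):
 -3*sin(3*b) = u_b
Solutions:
 u(b) = C1 + cos(3*b)


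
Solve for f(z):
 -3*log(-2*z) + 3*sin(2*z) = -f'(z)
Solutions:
 f(z) = C1 + 3*z*log(-z) - 3*z + 3*z*log(2) + 3*cos(2*z)/2


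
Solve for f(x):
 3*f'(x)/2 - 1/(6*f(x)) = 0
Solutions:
 f(x) = -sqrt(C1 + 2*x)/3
 f(x) = sqrt(C1 + 2*x)/3


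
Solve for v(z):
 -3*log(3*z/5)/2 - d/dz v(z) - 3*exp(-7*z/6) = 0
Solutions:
 v(z) = C1 - 3*z*log(z)/2 + 3*z*(-log(3) + 1 + log(5))/2 + 18*exp(-7*z/6)/7


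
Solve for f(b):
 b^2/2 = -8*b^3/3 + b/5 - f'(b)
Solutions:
 f(b) = C1 - 2*b^4/3 - b^3/6 + b^2/10


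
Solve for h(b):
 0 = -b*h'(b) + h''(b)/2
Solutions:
 h(b) = C1 + C2*erfi(b)


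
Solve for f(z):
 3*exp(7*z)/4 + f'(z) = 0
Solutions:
 f(z) = C1 - 3*exp(7*z)/28


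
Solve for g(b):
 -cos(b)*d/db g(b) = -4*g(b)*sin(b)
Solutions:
 g(b) = C1/cos(b)^4


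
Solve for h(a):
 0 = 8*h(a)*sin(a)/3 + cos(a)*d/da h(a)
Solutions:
 h(a) = C1*cos(a)^(8/3)


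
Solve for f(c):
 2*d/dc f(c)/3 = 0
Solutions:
 f(c) = C1


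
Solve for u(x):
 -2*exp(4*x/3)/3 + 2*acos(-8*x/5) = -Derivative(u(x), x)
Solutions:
 u(x) = C1 - 2*x*acos(-8*x/5) - sqrt(25 - 64*x^2)/4 + exp(4*x/3)/2


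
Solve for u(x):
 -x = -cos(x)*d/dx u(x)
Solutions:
 u(x) = C1 + Integral(x/cos(x), x)
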